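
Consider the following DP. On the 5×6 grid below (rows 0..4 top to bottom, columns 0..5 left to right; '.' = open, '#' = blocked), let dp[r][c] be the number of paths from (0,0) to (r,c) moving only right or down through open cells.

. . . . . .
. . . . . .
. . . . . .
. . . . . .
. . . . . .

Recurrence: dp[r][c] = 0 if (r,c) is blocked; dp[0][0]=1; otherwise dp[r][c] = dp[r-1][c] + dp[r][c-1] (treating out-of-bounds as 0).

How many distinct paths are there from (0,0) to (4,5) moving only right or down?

r\c   0   1   2   3   4   5
  0   1   1   1   1   1   1
  1   1   2   3   4   5   6
  2   1   3   6  10  15  21
  3   1   4  10  20  35  56
  4   1   5  15  35  70 126

126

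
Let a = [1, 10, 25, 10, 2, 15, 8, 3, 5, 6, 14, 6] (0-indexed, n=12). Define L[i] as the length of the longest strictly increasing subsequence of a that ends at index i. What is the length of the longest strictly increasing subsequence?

   i    0    1    2    3    4    5    6    7    8    9   10   11
a[i]    1   10   25   10    2   15    8    3    5    6   14    6
L[i]    1    2    3    2    2    3    3    3    4    5    6    5

6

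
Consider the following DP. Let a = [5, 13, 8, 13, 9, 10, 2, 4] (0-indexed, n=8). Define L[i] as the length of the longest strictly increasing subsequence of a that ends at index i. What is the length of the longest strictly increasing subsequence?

   i    0    1    2    3    4    5    6    7
a[i]    5   13    8   13    9   10    2    4
L[i]    1    2    2    3    3    4    1    2

4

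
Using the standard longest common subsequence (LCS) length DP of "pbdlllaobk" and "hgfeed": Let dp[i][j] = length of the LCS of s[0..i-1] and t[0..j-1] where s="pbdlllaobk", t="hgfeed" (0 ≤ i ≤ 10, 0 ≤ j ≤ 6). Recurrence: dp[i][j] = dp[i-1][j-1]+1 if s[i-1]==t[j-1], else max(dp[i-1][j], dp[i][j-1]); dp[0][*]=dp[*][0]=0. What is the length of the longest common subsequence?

1

   ''  h  g  f  e  e  d
''  0  0  0  0  0  0  0
 p  0  0  0  0  0  0  0
 b  0  0  0  0  0  0  0
 d  0  0  0  0  0  0  1
 l  0  0  0  0  0  0  1
 l  0  0  0  0  0  0  1
 l  0  0  0  0  0  0  1
 a  0  0  0  0  0  0  1
 o  0  0  0  0  0  0  1
 b  0  0  0  0  0  0  1
 k  0  0  0  0  0  0  1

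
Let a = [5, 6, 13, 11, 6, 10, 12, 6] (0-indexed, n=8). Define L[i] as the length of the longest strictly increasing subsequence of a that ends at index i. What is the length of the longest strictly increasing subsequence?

   i    0    1    2    3    4    5    6    7
a[i]    5    6   13   11    6   10   12    6
L[i]    1    2    3    3    2    3    4    2

4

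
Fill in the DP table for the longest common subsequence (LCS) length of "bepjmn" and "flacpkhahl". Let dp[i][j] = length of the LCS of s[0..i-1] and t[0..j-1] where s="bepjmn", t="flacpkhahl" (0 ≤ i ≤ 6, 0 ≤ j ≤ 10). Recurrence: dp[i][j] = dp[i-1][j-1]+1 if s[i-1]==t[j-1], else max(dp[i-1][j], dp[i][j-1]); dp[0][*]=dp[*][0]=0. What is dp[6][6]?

1

   ''  f  l  a  c  p  k  h  a  h  l
''  0  0  0  0  0  0  0  0  0  0  0
 b  0  0  0  0  0  0  0  0  0  0  0
 e  0  0  0  0  0  0  0  0  0  0  0
 p  0  0  0  0  0  1  1  1  1  1  1
 j  0  0  0  0  0  1  1  1  1  1  1
 m  0  0  0  0  0  1  1  1  1  1  1
 n  0  0  0  0  0  1  1  1  1  1  1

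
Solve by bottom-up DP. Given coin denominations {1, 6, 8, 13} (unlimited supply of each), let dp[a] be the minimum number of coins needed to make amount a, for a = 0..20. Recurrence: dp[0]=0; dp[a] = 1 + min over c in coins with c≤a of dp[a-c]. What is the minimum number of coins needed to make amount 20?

3

 a  0  1  2  3  4  5  6  7  8  9 10 11 12 13 14 15 16 17 18 19 20
dp  0  1  2  3  4  5  1  2  1  2  3  4  2  1  2  3  2  3  3  2  3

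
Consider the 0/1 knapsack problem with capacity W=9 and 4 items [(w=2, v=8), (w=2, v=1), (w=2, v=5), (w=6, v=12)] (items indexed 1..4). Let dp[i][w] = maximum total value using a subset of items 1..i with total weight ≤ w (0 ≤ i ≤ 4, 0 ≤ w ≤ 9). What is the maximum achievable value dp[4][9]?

20

i\w   0   1   2   3   4   5   6   7   8   9
  0   0   0   0   0   0   0   0   0   0   0
  1   0   0   8   8   8   8   8   8   8   8
  2   0   0   8   8   9   9   9   9   9   9
  3   0   0   8   8  13  13  14  14  14  14
  4   0   0   8   8  13  13  14  14  20  20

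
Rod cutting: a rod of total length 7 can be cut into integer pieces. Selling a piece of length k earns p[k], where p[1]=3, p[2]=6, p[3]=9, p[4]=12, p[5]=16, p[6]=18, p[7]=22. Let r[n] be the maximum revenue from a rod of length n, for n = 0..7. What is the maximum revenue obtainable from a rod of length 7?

   n    0    1    2    3    4    5    6    7
r[n]    0    3    6    9   12   16   19   22

22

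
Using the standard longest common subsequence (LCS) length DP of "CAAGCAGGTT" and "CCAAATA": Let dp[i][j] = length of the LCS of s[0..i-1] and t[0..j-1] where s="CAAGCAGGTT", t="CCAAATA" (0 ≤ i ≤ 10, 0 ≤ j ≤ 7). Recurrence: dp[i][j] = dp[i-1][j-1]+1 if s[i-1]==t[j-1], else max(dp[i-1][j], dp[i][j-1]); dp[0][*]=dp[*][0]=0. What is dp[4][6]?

   ''  C  C  A  A  A  T  A
''  0  0  0  0  0  0  0  0
 C  0  1  1  1  1  1  1  1
 A  0  1  1  2  2  2  2  2
 A  0  1  1  2  3  3  3  3
 G  0  1  1  2  3  3  3  3
 C  0  1  2  2  3  3  3  3
 A  0  1  2  3  3  4  4  4
 G  0  1  2  3  3  4  4  4
 G  0  1  2  3  3  4  4  4
 T  0  1  2  3  3  4  5  5
 T  0  1  2  3  3  4  5  5

3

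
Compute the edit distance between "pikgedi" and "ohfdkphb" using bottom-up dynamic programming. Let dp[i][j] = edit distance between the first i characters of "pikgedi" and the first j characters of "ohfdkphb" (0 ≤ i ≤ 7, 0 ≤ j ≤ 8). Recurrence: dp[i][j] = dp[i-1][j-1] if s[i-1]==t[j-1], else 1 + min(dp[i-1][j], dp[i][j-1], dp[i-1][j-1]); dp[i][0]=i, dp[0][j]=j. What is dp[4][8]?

7

   ''  o  h  f  d  k  p  h  b
''  0  1  2  3  4  5  6  7  8
 p  1  1  2  3  4  5  5  6  7
 i  2  2  2  3  4  5  6  6  7
 k  3  3  3  3  4  4  5  6  7
 g  4  4  4  4  4  5  5  6  7
 e  5  5  5  5  5  5  6  6  7
 d  6  6  6  6  5  6  6  7  7
 i  7  7  7  7  6  6  7  7  8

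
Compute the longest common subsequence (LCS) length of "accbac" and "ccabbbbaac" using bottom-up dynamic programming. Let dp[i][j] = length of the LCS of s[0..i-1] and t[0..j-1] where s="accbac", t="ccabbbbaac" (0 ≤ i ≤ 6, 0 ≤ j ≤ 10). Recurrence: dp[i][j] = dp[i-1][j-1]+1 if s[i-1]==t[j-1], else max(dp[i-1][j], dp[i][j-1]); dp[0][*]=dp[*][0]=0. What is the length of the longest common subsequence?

   ''  c  c  a  b  b  b  b  a  a  c
''  0  0  0  0  0  0  0  0  0  0  0
 a  0  0  0  1  1  1  1  1  1  1  1
 c  0  1  1  1  1  1  1  1  1  1  2
 c  0  1  2  2  2  2  2  2  2  2  2
 b  0  1  2  2  3  3  3  3  3  3  3
 a  0  1  2  3  3  3  3  3  4  4  4
 c  0  1  2  3  3  3  3  3  4  4  5

5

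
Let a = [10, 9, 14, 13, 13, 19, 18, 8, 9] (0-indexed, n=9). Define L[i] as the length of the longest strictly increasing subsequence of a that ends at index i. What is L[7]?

1

   i    0    1    2    3    4    5    6    7    8
a[i]   10    9   14   13   13   19   18    8    9
L[i]    1    1    2    2    2    3    3    1    2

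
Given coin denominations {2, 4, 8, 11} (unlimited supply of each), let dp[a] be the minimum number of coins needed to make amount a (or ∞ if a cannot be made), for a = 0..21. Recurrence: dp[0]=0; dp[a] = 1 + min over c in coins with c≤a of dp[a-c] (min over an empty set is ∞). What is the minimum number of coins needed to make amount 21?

3

 a  0  1  2  3  4  5  6  7  8  9 10 11 12 13 14 15 16 17 18 19 20 21
dp  0  -  1  -  1  -  2  -  1  -  2  1  2  2  3  2  2  3  3  2  3  3
(- denotes ∞ / unreachable)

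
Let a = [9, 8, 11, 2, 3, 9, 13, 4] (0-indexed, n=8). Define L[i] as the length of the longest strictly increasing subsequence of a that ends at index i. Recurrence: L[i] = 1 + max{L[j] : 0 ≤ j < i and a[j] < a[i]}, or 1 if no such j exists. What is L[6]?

4

   i    0    1    2    3    4    5    6    7
a[i]    9    8   11    2    3    9   13    4
L[i]    1    1    2    1    2    3    4    3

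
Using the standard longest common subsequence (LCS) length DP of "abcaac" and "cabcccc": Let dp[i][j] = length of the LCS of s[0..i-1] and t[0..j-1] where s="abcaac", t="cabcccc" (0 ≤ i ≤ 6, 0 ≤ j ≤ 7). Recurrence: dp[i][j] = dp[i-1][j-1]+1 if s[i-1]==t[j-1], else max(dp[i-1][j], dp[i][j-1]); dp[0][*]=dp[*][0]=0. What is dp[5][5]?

   ''  c  a  b  c  c  c  c
''  0  0  0  0  0  0  0  0
 a  0  0  1  1  1  1  1  1
 b  0  0  1  2  2  2  2  2
 c  0  1  1  2  3  3  3  3
 a  0  1  2  2  3  3  3  3
 a  0  1  2  2  3  3  3  3
 c  0  1  2  2  3  4  4  4

3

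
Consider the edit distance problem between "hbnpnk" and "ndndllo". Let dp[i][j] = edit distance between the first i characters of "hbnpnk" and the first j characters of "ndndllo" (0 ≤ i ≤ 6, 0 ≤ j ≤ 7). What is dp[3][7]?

   ''  n  d  n  d  l  l  o
''  0  1  2  3  4  5  6  7
 h  1  1  2  3  4  5  6  7
 b  2  2  2  3  4  5  6  7
 n  3  2  3  2  3  4  5  6
 p  4  3  3  3  3  4  5  6
 n  5  4  4  3  4  4  5  6
 k  6  5  5  4  4  5  5  6

6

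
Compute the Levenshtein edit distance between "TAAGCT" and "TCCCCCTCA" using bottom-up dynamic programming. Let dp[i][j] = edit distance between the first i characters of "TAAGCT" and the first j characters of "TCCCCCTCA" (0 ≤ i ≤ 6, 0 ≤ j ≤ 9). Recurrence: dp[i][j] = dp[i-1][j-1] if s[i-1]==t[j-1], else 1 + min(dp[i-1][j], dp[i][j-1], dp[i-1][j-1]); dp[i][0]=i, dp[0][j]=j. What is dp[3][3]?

   ''  T  C  C  C  C  C  T  C  A
''  0  1  2  3  4  5  6  7  8  9
 T  1  0  1  2  3  4  5  6  7  8
 A  2  1  1  2  3  4  5  6  7  7
 A  3  2  2  2  3  4  5  6  7  7
 G  4  3  3  3  3  4  5  6  7  8
 C  5  4  3  3  3  3  4  5  6  7
 T  6  5  4  4  4  4  4  4  5  6

2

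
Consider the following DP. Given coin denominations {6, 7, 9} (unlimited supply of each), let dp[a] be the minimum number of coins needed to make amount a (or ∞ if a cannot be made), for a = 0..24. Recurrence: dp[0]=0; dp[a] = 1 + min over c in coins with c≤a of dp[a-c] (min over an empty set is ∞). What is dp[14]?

 a  0  1  2  3  4  5  6  7  8  9 10 11 12 13 14 15 16 17 18 19 20 21 22 23 24
dp  0  -  -  -  -  -  1  1  -  1  -  -  2  2  2  2  2  -  2  3  3  3  3  3  3
(- denotes ∞ / unreachable)

2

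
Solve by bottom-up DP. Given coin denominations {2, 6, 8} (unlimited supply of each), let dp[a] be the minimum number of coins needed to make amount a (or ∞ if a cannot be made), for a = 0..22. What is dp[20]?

3

 a  0  1  2  3  4  5  6  7  8  9 10 11 12 13 14 15 16 17 18 19 20 21 22
dp  0  -  1  -  2  -  1  -  1  -  2  -  2  -  2  -  2  -  3  -  3  -  3
(- denotes ∞ / unreachable)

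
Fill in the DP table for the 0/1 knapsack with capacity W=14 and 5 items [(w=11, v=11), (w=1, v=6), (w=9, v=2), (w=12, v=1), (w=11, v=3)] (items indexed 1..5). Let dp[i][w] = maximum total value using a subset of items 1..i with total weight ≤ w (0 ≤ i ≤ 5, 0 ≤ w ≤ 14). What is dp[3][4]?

i\w   0   1   2   3   4   5   6   7   8   9  10  11  12  13  14
  0   0   0   0   0   0   0   0   0   0   0   0   0   0   0   0
  1   0   0   0   0   0   0   0   0   0   0   0  11  11  11  11
  2   0   6   6   6   6   6   6   6   6   6   6  11  17  17  17
  3   0   6   6   6   6   6   6   6   6   6   8  11  17  17  17
  4   0   6   6   6   6   6   6   6   6   6   8  11  17  17  17
  5   0   6   6   6   6   6   6   6   6   6   8  11  17  17  17

6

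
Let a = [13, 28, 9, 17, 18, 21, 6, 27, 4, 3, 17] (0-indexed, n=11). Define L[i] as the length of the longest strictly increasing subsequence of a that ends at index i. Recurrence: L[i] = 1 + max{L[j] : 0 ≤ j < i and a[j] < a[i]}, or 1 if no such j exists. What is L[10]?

   i    0    1    2    3    4    5    6    7    8    9   10
a[i]   13   28    9   17   18   21    6   27    4    3   17
L[i]    1    2    1    2    3    4    1    5    1    1    2

2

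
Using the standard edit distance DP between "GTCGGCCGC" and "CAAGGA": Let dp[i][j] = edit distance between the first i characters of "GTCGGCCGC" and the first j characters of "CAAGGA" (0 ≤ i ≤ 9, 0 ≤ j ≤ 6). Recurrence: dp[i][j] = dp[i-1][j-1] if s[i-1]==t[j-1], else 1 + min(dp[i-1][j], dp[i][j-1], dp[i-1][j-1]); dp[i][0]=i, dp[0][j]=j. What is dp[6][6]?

   ''  C  A  A  G  G  A
''  0  1  2  3  4  5  6
 G  1  1  2  3  3  4  5
 T  2  2  2  3  4  4  5
 C  3  2  3  3  4  5  5
 G  4  3  3  4  3  4  5
 G  5  4  4  4  4  3  4
 C  6  5  5  5  5  4  4
 C  7  6  6  6  6  5  5
 G  8  7  7  7  6  6  6
 C  9  8  8  8  7  7  7

4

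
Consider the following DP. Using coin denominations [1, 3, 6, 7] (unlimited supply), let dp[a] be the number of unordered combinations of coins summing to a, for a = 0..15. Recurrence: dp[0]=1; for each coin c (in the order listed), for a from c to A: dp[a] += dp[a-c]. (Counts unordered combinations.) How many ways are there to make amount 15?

17

after  coin     0     1     2     3     4     5     6     7     8     9    10    11    12    13    14    15
          1     1     1     1     1     1     1     1     1     1     1     1     1     1     1     1     1
          3     1     1     1     2     2     2     3     3     3     4     4     4     5     5     5     6
          6     1     1     1     2     2     2     4     4     4     6     6     6     9     9     9    12
          7     1     1     1     2     2     2     4     5     5     7     8     8    11    13    14    17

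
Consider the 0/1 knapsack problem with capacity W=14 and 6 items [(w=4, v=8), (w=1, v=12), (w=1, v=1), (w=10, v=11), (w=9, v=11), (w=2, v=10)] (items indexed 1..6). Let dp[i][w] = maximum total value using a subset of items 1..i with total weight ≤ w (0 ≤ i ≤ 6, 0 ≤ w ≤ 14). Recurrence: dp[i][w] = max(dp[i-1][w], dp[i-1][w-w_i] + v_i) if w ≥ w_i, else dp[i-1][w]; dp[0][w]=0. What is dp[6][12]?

33

i\w   0   1   2   3   4   5   6   7   8   9  10  11  12  13  14
  0   0   0   0   0   0   0   0   0   0   0   0   0   0   0   0
  1   0   0   0   0   8   8   8   8   8   8   8   8   8   8   8
  2   0  12  12  12  12  20  20  20  20  20  20  20  20  20  20
  3   0  12  13  13  13  20  21  21  21  21  21  21  21  21  21
  4   0  12  13  13  13  20  21  21  21  21  21  23  24  24  24
  5   0  12  13  13  13  20  21  21  21  21  23  24  24  24  31
  6   0  12  13  22  23  23  23  30  31  31  31  31  33  34  34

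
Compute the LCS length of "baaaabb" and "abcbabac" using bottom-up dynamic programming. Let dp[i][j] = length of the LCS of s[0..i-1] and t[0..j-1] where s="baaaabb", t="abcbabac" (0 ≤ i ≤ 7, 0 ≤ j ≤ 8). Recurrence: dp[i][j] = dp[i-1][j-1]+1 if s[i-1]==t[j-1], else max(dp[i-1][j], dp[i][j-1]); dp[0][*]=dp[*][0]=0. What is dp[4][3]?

1

   ''  a  b  c  b  a  b  a  c
''  0  0  0  0  0  0  0  0  0
 b  0  0  1  1  1  1  1  1  1
 a  0  1  1  1  1  2  2  2  2
 a  0  1  1  1  1  2  2  3  3
 a  0  1  1  1  1  2  2  3  3
 a  0  1  1  1  1  2  2  3  3
 b  0  1  2  2  2  2  3  3  3
 b  0  1  2  2  3  3  3  3  3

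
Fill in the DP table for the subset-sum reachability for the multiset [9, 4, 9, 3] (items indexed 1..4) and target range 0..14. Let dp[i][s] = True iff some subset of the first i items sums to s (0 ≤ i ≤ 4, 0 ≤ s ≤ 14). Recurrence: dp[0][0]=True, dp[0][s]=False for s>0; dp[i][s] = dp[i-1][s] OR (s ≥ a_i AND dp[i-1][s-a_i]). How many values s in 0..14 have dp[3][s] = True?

i\s   0   1   2   3   4   5   6   7   8   9  10  11  12  13  14
  0   T   F   F   F   F   F   F   F   F   F   F   F   F   F   F
  1   T   F   F   F   F   F   F   F   F   T   F   F   F   F   F
  2   T   F   F   F   T   F   F   F   F   T   F   F   F   T   F
  3   T   F   F   F   T   F   F   F   F   T   F   F   F   T   F
  4   T   F   F   T   T   F   F   T   F   T   F   F   T   T   F

4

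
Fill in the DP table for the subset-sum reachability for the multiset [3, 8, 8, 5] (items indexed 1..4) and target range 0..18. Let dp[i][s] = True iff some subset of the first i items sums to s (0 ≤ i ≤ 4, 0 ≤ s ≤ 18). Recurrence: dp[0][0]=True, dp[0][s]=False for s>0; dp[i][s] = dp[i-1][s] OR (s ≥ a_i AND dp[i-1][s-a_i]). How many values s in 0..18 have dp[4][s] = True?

7

i\s   0   1   2   3   4   5   6   7   8   9  10  11  12  13  14  15  16  17  18
  0   T   F   F   F   F   F   F   F   F   F   F   F   F   F   F   F   F   F   F
  1   T   F   F   T   F   F   F   F   F   F   F   F   F   F   F   F   F   F   F
  2   T   F   F   T   F   F   F   F   T   F   F   T   F   F   F   F   F   F   F
  3   T   F   F   T   F   F   F   F   T   F   F   T   F   F   F   F   T   F   F
  4   T   F   F   T   F   T   F   F   T   F   F   T   F   T   F   F   T   F   F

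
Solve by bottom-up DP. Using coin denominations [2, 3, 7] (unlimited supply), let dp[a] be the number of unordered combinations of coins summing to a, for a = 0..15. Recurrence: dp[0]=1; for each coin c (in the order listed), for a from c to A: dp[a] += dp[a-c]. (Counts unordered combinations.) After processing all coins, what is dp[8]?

2

after  coin     0     1     2     3     4     5     6     7     8     9    10    11    12    13    14    15
          2     1     0     1     0     1     0     1     0     1     0     1     0     1     0     1     0
          3     1     0     1     1     1     1     2     1     2     2     2     2     3     2     3     3
          7     1     0     1     1     1     1     2     2     2     3     3     3     4     4     5     5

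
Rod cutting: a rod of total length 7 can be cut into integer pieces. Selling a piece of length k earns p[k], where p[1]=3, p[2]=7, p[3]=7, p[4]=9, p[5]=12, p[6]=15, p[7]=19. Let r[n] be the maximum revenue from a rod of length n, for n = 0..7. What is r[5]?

17

   n    0    1    2    3    4    5    6    7
r[n]    0    3    7   10   14   17   21   24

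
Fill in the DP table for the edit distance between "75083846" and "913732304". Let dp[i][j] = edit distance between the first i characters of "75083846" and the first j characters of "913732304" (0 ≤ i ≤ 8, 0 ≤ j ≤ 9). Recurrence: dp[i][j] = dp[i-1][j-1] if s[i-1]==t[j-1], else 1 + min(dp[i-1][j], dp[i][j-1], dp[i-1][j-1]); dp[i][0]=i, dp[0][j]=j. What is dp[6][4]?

   ''  9  1  3  7  3  2  3  0  4
''  0  1  2  3  4  5  6  7  8  9
 7  1  1  2  3  3  4  5  6  7  8
 5  2  2  2  3  4  4  5  6  7  8
 0  3  3  3  3  4  5  5  6  6  7
 8  4  4  4  4  4  5  6  6  7  7
 3  5  5  5  4  5  4  5  6  7  8
 8  6  6  6  5  5  5  5  6  7  8
 4  7  7  7  6  6  6  6  6  7  7
 6  8  8  8  7  7  7  7  7  7  8

5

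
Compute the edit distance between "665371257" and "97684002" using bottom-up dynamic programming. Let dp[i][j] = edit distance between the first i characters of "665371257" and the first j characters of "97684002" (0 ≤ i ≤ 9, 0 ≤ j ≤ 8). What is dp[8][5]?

7

   ''  9  7  6  8  4  0  0  2
''  0  1  2  3  4  5  6  7  8
 6  1  1  2  2  3  4  5  6  7
 6  2  2  2  2  3  4  5  6  7
 5  3  3  3  3  3  4  5  6  7
 3  4  4  4  4  4  4  5  6  7
 7  5  5  4  5  5  5  5  6  7
 1  6  6  5  5  6  6  6  6  7
 2  7  7  6  6  6  7  7  7  6
 5  8  8  7  7  7  7  8  8  7
 7  9  9  8  8  8  8  8  9  8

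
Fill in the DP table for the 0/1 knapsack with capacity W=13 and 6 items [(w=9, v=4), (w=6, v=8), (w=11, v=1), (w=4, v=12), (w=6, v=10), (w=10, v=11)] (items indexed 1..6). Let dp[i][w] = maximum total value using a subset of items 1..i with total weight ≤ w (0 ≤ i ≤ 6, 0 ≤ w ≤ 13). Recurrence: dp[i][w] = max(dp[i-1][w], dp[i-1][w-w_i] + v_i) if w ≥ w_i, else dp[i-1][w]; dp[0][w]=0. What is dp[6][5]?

i\w   0   1   2   3   4   5   6   7   8   9  10  11  12  13
  0   0   0   0   0   0   0   0   0   0   0   0   0   0   0
  1   0   0   0   0   0   0   0   0   0   4   4   4   4   4
  2   0   0   0   0   0   0   8   8   8   8   8   8   8   8
  3   0   0   0   0   0   0   8   8   8   8   8   8   8   8
  4   0   0   0   0  12  12  12  12  12  12  20  20  20  20
  5   0   0   0   0  12  12  12  12  12  12  22  22  22  22
  6   0   0   0   0  12  12  12  12  12  12  22  22  22  22

12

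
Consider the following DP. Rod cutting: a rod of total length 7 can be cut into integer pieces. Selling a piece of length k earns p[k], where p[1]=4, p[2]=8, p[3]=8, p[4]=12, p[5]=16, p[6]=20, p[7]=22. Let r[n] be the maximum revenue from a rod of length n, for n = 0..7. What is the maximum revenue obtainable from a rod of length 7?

28

   n    0    1    2    3    4    5    6    7
r[n]    0    4    8   12   16   20   24   28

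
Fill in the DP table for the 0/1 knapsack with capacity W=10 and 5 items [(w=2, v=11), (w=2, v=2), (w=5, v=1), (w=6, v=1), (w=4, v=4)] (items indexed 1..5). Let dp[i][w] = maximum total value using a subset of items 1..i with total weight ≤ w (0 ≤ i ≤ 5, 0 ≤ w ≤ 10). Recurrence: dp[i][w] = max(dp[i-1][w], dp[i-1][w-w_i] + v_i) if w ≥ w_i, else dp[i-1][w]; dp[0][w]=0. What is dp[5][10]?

17

i\w   0   1   2   3   4   5   6   7   8   9  10
  0   0   0   0   0   0   0   0   0   0   0   0
  1   0   0  11  11  11  11  11  11  11  11  11
  2   0   0  11  11  13  13  13  13  13  13  13
  3   0   0  11  11  13  13  13  13  13  14  14
  4   0   0  11  11  13  13  13  13  13  14  14
  5   0   0  11  11  13  13  15  15  17  17  17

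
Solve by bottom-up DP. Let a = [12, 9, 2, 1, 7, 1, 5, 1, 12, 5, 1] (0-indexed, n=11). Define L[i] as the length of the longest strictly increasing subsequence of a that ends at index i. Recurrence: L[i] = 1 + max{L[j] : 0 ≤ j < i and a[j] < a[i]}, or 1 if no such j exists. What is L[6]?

2

   i    0    1    2    3    4    5    6    7    8    9   10
a[i]   12    9    2    1    7    1    5    1   12    5    1
L[i]    1    1    1    1    2    1    2    1    3    2    1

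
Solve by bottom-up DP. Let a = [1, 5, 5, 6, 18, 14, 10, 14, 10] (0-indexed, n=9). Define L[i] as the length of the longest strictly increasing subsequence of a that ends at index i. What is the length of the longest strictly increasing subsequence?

   i    0    1    2    3    4    5    6    7    8
a[i]    1    5    5    6   18   14   10   14   10
L[i]    1    2    2    3    4    4    4    5    4

5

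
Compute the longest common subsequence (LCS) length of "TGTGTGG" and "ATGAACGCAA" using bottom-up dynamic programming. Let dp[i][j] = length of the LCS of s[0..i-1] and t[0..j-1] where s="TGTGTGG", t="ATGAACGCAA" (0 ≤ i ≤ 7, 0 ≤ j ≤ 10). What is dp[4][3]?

2

   ''  A  T  G  A  A  C  G  C  A  A
''  0  0  0  0  0  0  0  0  0  0  0
 T  0  0  1  1  1  1  1  1  1  1  1
 G  0  0  1  2  2  2  2  2  2  2  2
 T  0  0  1  2  2  2  2  2  2  2  2
 G  0  0  1  2  2  2  2  3  3  3  3
 T  0  0  1  2  2  2  2  3  3  3  3
 G  0  0  1  2  2  2  2  3  3  3  3
 G  0  0  1  2  2  2  2  3  3  3  3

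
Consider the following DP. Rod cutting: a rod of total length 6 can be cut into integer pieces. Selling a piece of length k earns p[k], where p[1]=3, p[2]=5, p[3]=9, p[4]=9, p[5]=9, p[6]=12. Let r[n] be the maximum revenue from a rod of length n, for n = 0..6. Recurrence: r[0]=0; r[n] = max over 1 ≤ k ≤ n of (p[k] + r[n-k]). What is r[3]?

9

   n    0    1    2    3    4    5    6
r[n]    0    3    6    9   12   15   18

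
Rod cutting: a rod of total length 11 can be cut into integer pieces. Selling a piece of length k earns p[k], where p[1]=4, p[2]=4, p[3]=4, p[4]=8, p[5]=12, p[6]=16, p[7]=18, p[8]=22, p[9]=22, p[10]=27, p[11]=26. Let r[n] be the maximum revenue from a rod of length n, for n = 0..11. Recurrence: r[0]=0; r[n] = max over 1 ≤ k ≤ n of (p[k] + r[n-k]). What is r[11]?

44

   n    0    1    2    3    4    5    6    7    8    9   10   11
r[n]    0    4    8   12   16   20   24   28   32   36   40   44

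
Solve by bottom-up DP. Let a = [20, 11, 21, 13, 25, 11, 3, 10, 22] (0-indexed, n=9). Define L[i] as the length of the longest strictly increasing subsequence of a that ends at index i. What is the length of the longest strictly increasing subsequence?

3

   i    0    1    2    3    4    5    6    7    8
a[i]   20   11   21   13   25   11    3   10   22
L[i]    1    1    2    2    3    1    1    2    3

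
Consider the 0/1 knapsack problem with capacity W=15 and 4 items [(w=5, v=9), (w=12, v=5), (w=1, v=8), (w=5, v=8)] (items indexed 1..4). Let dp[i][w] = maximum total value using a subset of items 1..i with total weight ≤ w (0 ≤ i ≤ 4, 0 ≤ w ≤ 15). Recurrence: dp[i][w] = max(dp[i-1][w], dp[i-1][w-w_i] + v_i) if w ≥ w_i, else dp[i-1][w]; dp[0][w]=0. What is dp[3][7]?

i\w   0   1   2   3   4   5   6   7   8   9  10  11  12  13  14  15
  0   0   0   0   0   0   0   0   0   0   0   0   0   0   0   0   0
  1   0   0   0   0   0   9   9   9   9   9   9   9   9   9   9   9
  2   0   0   0   0   0   9   9   9   9   9   9   9   9   9   9   9
  3   0   8   8   8   8   9  17  17  17  17  17  17  17  17  17  17
  4   0   8   8   8   8   9  17  17  17  17  17  25  25  25  25  25

17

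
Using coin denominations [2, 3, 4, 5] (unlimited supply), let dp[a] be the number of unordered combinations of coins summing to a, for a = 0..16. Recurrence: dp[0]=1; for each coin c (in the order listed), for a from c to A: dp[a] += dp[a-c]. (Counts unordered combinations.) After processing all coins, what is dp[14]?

13

after  coin     0     1     2     3     4     5     6     7     8     9    10    11    12    13    14    15    16
          2     1     0     1     0     1     0     1     0     1     0     1     0     1     0     1     0     1
          3     1     0     1     1     1     1     2     1     2     2     2     2     3     2     3     3     3
          4     1     0     1     1     2     1     3     2     4     3     5     4     7     5     8     7    10
          5     1     0     1     1     2     2     3     3     5     5     7     7    10    10    13    14    17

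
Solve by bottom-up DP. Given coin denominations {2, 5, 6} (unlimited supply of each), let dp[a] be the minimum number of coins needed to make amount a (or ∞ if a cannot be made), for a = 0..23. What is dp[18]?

3

 a  0  1  2  3  4  5  6  7  8  9 10 11 12 13 14 15 16 17 18 19 20 21 22 23
dp  0  -  1  -  2  1  1  2  2  3  2  2  2  3  3  3  3  3  3  4  4  4  4  4
(- denotes ∞ / unreachable)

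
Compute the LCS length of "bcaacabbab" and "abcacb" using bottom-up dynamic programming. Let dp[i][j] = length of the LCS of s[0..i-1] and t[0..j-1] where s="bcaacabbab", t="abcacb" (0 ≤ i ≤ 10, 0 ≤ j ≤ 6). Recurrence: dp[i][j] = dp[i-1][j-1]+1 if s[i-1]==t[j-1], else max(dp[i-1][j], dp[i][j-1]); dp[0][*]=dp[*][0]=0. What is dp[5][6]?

4

   ''  a  b  c  a  c  b
''  0  0  0  0  0  0  0
 b  0  0  1  1  1  1  1
 c  0  0  1  2  2  2  2
 a  0  1  1  2  3  3  3
 a  0  1  1  2  3  3  3
 c  0  1  1  2  3  4  4
 a  0  1  1  2  3  4  4
 b  0  1  2  2  3  4  5
 b  0  1  2  2  3  4  5
 a  0  1  2  2  3  4  5
 b  0  1  2  2  3  4  5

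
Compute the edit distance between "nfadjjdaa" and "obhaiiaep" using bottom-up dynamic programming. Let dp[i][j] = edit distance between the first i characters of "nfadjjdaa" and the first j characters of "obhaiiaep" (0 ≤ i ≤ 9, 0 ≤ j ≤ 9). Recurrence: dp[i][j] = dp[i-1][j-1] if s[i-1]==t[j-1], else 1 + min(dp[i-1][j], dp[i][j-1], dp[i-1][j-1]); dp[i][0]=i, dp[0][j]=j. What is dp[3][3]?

   ''  o  b  h  a  i  i  a  e  p
''  0  1  2  3  4  5  6  7  8  9
 n  1  1  2  3  4  5  6  7  8  9
 f  2  2  2  3  4  5  6  7  8  9
 a  3  3  3  3  3  4  5  6  7  8
 d  4  4  4  4  4  4  5  6  7  8
 j  5  5  5  5  5  5  5  6  7  8
 j  6  6  6  6  6  6  6  6  7  8
 d  7  7  7  7  7  7  7  7  7  8
 a  8  8  8  8  7  8  8  7  8  8
 a  9  9  9  9  8  8  9  8  8  9

3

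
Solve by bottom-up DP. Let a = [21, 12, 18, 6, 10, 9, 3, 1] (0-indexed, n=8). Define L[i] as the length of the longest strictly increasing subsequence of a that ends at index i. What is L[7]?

   i    0    1    2    3    4    5    6    7
a[i]   21   12   18    6   10    9    3    1
L[i]    1    1    2    1    2    2    1    1

1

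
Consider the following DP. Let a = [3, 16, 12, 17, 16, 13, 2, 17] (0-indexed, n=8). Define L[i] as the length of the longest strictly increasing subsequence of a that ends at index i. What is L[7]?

4

   i    0    1    2    3    4    5    6    7
a[i]    3   16   12   17   16   13    2   17
L[i]    1    2    2    3    3    3    1    4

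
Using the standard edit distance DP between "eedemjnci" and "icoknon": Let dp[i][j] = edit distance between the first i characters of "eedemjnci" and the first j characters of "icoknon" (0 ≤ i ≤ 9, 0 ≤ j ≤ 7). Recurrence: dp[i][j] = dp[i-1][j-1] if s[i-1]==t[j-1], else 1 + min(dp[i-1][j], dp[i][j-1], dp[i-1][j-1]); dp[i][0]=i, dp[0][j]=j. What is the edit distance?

8

   ''  i  c  o  k  n  o  n
''  0  1  2  3  4  5  6  7
 e  1  1  2  3  4  5  6  7
 e  2  2  2  3  4  5  6  7
 d  3  3  3  3  4  5  6  7
 e  4  4  4  4  4  5  6  7
 m  5  5  5  5  5  5  6  7
 j  6  6  6  6  6  6  6  7
 n  7  7  7  7  7  6  7  6
 c  8  8  7  8  8  7  7  7
 i  9  8  8  8  9  8  8  8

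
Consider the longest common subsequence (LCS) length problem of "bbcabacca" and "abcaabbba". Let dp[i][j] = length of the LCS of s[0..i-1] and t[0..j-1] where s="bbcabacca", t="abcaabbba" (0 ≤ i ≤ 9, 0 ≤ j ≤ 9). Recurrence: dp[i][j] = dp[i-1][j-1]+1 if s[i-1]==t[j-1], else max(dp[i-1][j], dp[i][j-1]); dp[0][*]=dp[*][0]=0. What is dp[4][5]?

3

   ''  a  b  c  a  a  b  b  b  a
''  0  0  0  0  0  0  0  0  0  0
 b  0  0  1  1  1  1  1  1  1  1
 b  0  0  1  1  1  1  2  2  2  2
 c  0  0  1  2  2  2  2  2  2  2
 a  0  1  1  2  3  3  3  3  3  3
 b  0  1  2  2  3  3  4  4  4  4
 a  0  1  2  2  3  4  4  4  4  5
 c  0  1  2  3  3  4  4  4  4  5
 c  0  1  2  3  3  4  4  4  4  5
 a  0  1  2  3  4  4  4  4  4  5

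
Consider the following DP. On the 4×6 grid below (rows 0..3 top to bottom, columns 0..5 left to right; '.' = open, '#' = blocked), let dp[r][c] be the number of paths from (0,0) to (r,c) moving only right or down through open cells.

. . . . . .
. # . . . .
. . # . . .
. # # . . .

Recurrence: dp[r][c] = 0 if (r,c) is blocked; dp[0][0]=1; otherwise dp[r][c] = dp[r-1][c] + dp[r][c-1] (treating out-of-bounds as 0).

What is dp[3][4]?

7

r\c   0   1   2   3   4   5
  0   1   1   1   1   1   1
  1   1   0   1   2   3   4
  2   1   1   0   2   5   9
  3   1   0   0   2   7  16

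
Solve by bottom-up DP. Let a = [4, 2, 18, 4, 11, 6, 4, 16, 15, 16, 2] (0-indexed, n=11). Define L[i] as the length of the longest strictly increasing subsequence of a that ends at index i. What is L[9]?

   i    0    1    2    3    4    5    6    7    8    9   10
a[i]    4    2   18    4   11    6    4   16   15   16    2
L[i]    1    1    2    2    3    3    2    4    4    5    1

5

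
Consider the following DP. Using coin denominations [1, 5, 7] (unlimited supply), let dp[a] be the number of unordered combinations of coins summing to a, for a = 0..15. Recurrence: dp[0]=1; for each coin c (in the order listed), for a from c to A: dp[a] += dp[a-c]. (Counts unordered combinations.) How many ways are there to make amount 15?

after  coin     0     1     2     3     4     5     6     7     8     9    10    11    12    13    14    15
          1     1     1     1     1     1     1     1     1     1     1     1     1     1     1     1     1
          5     1     1     1     1     1     2     2     2     2     2     3     3     3     3     3     4
          7     1     1     1     1     1     2     2     3     3     3     4     4     5     5     6     7

7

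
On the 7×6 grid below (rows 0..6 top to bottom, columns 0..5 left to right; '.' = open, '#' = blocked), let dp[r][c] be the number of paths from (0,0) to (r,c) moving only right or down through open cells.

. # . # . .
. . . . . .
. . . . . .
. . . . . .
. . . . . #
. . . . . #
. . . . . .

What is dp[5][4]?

70

r\c   0   1   2   3   4   5
  0   1   0   0   0   0   0
  1   1   1   1   1   1   1
  2   1   2   3   4   5   6
  3   1   3   6  10  15  21
  4   1   4  10  20  35   0
  5   1   5  15  35  70   0
  6   1   6  21  56 126 126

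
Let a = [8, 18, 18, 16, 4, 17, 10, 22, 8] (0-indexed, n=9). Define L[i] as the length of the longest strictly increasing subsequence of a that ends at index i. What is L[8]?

2

   i    0    1    2    3    4    5    6    7    8
a[i]    8   18   18   16    4   17   10   22    8
L[i]    1    2    2    2    1    3    2    4    2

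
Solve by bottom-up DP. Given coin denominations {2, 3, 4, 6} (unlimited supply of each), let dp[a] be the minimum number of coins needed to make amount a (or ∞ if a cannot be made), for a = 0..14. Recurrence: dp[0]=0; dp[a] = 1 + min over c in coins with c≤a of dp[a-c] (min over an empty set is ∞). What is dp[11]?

3

 a  0  1  2  3  4  5  6  7  8  9 10 11 12 13 14
dp  0  -  1  1  1  2  1  2  2  2  2  3  2  3  3
(- denotes ∞ / unreachable)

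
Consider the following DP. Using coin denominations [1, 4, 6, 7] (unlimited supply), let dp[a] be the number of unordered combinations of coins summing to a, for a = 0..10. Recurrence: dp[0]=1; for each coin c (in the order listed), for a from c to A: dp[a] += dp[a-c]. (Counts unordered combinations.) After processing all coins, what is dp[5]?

2

after  coin     0     1     2     3     4     5     6     7     8     9    10
          1     1     1     1     1     1     1     1     1     1     1     1
          4     1     1     1     1     2     2     2     2     3     3     3
          6     1     1     1     1     2     2     3     3     4     4     5
          7     1     1     1     1     2     2     3     4     5     5     6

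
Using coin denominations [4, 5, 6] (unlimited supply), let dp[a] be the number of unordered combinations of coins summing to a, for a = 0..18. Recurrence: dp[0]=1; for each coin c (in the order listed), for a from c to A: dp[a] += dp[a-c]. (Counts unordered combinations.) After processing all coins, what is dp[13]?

1

after  coin     0     1     2     3     4     5     6     7     8     9    10    11    12    13    14    15    16    17    18
          4     1     0     0     0     1     0     0     0     1     0     0     0     1     0     0     0     1     0     0
          5     1     0     0     0     1     1     0     0     1     1     1     0     1     1     1     1     1     1     1
          6     1     0     0     0     1     1     1     0     1     1     2     1     2     1     2     2     3     2     3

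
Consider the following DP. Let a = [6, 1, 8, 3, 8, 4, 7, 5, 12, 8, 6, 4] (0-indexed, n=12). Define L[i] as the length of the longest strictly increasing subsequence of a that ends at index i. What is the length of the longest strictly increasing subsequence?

5

   i    0    1    2    3    4    5    6    7    8    9   10   11
a[i]    6    1    8    3    8    4    7    5   12    8    6    4
L[i]    1    1    2    2    3    3    4    4    5    5    5    3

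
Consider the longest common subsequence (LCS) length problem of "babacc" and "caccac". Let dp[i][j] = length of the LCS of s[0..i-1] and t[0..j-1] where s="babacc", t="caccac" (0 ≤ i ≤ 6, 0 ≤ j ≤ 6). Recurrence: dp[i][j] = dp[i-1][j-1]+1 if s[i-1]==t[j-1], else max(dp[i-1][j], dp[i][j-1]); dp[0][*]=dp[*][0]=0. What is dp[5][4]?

   ''  c  a  c  c  a  c
''  0  0  0  0  0  0  0
 b  0  0  0  0  0  0  0
 a  0  0  1  1  1  1  1
 b  0  0  1  1  1  1  1
 a  0  0  1  1  1  2  2
 c  0  1  1  2  2  2  3
 c  0  1  1  2  3  3  3

2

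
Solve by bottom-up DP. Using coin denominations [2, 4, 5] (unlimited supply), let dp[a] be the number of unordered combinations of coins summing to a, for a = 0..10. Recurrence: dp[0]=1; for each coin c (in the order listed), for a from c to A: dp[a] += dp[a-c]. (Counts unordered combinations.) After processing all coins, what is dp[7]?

1

after  coin     0     1     2     3     4     5     6     7     8     9    10
          2     1     0     1     0     1     0     1     0     1     0     1
          4     1     0     1     0     2     0     2     0     3     0     3
          5     1     0     1     0     2     1     2     1     3     2     4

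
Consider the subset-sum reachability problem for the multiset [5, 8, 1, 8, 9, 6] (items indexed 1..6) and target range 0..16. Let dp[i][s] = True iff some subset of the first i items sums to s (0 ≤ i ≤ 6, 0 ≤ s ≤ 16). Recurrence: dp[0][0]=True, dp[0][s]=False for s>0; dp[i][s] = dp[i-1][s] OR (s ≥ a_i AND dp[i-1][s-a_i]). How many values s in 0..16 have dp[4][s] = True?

9

i\s   0   1   2   3   4   5   6   7   8   9  10  11  12  13  14  15  16
  0   T   F   F   F   F   F   F   F   F   F   F   F   F   F   F   F   F
  1   T   F   F   F   F   T   F   F   F   F   F   F   F   F   F   F   F
  2   T   F   F   F   F   T   F   F   T   F   F   F   F   T   F   F   F
  3   T   T   F   F   F   T   T   F   T   T   F   F   F   T   T   F   F
  4   T   T   F   F   F   T   T   F   T   T   F   F   F   T   T   F   T
  5   T   T   F   F   F   T   T   F   T   T   T   F   F   T   T   T   T
  6   T   T   F   F   F   T   T   T   T   T   T   T   T   T   T   T   T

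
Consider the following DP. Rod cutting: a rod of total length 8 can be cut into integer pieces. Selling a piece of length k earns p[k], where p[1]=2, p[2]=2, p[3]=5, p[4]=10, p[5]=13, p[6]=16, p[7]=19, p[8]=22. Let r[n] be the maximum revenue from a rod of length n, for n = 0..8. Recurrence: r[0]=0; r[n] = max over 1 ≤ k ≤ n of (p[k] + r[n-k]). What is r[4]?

10

   n    0    1    2    3    4    5    6    7    8
r[n]    0    2    4    6   10   13   16   19   22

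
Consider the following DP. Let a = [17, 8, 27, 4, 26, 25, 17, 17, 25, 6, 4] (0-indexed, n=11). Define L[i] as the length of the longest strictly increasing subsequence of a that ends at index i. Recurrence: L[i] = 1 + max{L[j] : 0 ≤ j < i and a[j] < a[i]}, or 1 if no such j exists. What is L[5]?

   i    0    1    2    3    4    5    6    7    8    9   10
a[i]   17    8   27    4   26   25   17   17   25    6    4
L[i]    1    1    2    1    2    2    2    2    3    2    1

2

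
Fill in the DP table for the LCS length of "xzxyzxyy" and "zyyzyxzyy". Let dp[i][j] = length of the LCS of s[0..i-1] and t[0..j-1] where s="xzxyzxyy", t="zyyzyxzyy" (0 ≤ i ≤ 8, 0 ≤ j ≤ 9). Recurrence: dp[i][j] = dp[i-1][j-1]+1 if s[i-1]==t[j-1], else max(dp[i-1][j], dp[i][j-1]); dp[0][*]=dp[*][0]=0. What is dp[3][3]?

1

   ''  z  y  y  z  y  x  z  y  y
''  0  0  0  0  0  0  0  0  0  0
 x  0  0  0  0  0  0  1  1  1  1
 z  0  1  1  1  1  1  1  2  2  2
 x  0  1  1  1  1  1  2  2  2  2
 y  0  1  2  2  2  2  2  2  3  3
 z  0  1  2  2  3  3  3  3  3  3
 x  0  1  2  2  3  3  4  4  4  4
 y  0  1  2  3  3  4  4  4  5  5
 y  0  1  2  3  3  4  4  4  5  6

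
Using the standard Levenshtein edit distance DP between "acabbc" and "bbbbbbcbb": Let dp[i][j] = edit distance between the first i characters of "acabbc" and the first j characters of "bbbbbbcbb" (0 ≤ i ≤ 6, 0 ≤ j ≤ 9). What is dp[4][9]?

   ''  b  b  b  b  b  b  c  b  b
''  0  1  2  3  4  5  6  7  8  9
 a  1  1  2  3  4  5  6  7  8  9
 c  2  2  2  3  4  5  6  6  7  8
 a  3  3  3  3  4  5  6  7  7  8
 b  4  3  3  3  3  4  5  6  7  7
 b  5  4  3  3  3  3  4  5  6  7
 c  6  5  4  4  4  4  4  4  5  6

7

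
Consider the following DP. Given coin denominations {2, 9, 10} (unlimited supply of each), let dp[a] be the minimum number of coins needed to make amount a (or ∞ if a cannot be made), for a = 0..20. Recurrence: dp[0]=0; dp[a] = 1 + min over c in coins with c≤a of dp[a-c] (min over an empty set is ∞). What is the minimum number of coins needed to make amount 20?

2

 a  0  1  2  3  4  5  6  7  8  9 10 11 12 13 14 15 16 17 18 19 20
dp  0  -  1  -  2  -  3  -  4  1  1  2  2  3  3  4  4  5  2  2  2
(- denotes ∞ / unreachable)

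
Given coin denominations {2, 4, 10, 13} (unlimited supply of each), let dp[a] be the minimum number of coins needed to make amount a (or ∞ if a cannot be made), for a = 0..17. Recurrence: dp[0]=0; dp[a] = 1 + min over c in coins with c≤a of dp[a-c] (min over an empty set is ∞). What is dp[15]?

2

 a  0  1  2  3  4  5  6  7  8  9 10 11 12 13 14 15 16 17
dp  0  -  1  -  1  -  2  -  2  -  1  -  2  1  2  2  3  2
(- denotes ∞ / unreachable)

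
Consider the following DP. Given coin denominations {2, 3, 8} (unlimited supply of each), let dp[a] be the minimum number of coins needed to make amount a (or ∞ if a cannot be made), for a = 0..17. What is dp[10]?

2

 a  0  1  2  3  4  5  6  7  8  9 10 11 12 13 14 15 16 17
dp  0  -  1  1  2  2  2  3  1  3  2  2  3  3  3  4  2  4
(- denotes ∞ / unreachable)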